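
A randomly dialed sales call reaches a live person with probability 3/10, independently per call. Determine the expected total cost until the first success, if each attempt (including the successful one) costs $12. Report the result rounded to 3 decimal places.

E[#attempts] = 1/p = 10/3; E[cost] = 12·10/3 = 40.
≈ 40.000

$40.000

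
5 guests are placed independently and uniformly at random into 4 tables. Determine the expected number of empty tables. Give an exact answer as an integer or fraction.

243/256

Let Xⱼ=1 if table j is empty. P(Xⱼ=1) = ((4-1)/4)^5 = 243/1024.
By linearity, E[#empty] = 4·243/1024 = 243/256.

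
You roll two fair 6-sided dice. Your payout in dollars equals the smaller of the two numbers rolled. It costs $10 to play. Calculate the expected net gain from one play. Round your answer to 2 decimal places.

Distribution of the smaller of the two numbers rolled: 1 w.p. 11/36, 2 w.p. 1/4, 3 w.p. 7/36, 4 w.p. 5/36, 5 w.p. 1/12, 6 w.p. 1/36
E[payout] = (11/36)·1 + (1/4)·2 + (7/36)·3 + (5/36)·4 + (1/12)·5 + (1/36)·6 = 91/36
Expected profit = 91/36 − 10 = -269/36 ≈ -$7.47

-$7.47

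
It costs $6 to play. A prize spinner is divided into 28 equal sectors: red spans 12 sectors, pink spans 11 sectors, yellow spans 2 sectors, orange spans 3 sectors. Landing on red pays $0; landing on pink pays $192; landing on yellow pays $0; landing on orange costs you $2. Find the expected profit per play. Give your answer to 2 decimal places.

$69.21

E[payout] = (12/28)·0 + (11/28)·192 + (2/28)·0 + (3/28)·(-2) = 1053/14
Expected profit = 1053/14 − 6 = 969/14 ≈ $69.21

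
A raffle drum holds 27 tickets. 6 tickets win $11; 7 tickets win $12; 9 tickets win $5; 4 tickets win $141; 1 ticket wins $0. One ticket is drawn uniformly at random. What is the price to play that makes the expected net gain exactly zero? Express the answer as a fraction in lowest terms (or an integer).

253/9 dollars

E[payout] = (6/27)·11 + (7/27)·12 + (9/27)·5 + (4/27)·141 + (1/27)·0 = 253/9
Fair fee = E[payout] = 253/9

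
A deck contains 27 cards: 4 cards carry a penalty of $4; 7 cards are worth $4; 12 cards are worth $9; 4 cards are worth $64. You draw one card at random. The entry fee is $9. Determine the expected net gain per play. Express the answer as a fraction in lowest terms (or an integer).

133/27 dollars

E[payout] = (4/27)·(-4) + (7/27)·4 + (12/27)·9 + (4/27)·64 = 376/27
Expected profit = 376/27 − 9 = 133/27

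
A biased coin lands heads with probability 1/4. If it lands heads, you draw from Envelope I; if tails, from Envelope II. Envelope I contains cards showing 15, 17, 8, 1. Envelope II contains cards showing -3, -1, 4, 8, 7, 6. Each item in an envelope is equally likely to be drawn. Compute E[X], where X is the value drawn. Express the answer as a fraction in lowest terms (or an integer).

E[X | Envelope I] = (15 + 17 + 8 + 1)/4 = 41/4
E[X | Envelope II] = (-3 − 1 + 4 + 8 + 7 + 6)/6 = 7/2
E[X] = (1/4)·41/4 + (3/4)·7/2 = 83/16

83/16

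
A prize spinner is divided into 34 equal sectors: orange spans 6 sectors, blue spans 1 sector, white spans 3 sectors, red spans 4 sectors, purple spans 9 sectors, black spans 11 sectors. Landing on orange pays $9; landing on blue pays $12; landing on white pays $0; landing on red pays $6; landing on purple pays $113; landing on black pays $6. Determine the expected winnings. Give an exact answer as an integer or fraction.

E[payout] = (6/34)·9 + (1/34)·12 + (3/34)·0 + (4/34)·6 + (9/34)·113 + (11/34)·6 = 69/2

69/2 dollars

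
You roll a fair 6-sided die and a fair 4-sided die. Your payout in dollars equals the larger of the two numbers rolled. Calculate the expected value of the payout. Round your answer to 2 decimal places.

Distribution of the larger of the two numbers rolled: 1 w.p. 1/24, 2 w.p. 1/8, 3 w.p. 5/24, 4 w.p. 7/24, 5 w.p. 1/6, 6 w.p. 1/6
E[payout] = (1/24)·1 + (1/8)·2 + (5/24)·3 + (7/24)·4 + (1/6)·5 + (1/6)·6 = 47/12
≈ $3.92

$3.92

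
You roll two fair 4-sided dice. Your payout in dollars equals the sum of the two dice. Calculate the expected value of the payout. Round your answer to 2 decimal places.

$5.00

Distribution of the sum of the two dice: 2 w.p. 1/16, 3 w.p. 1/8, 4 w.p. 3/16, 5 w.p. 1/4, 6 w.p. 3/16, 7 w.p. 1/8, …
E[payout] = (1/16)·2 + (1/8)·3 + (3/16)·4 + (1/4)·5 + (3/16)·6 + (1/8)·7 + (1/16)·8 = 5
≈ $5.00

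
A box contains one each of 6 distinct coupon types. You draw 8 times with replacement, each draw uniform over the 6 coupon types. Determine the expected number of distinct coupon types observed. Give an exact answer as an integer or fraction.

Let Xⱼ=1 if type j appears at least once. P(Xⱼ=1) = 1 − ((6−1)/6)^8 = 1288991/1679616.
E[#distinct] = 6·1288991/1679616 = 1288991/279936.

1288991/279936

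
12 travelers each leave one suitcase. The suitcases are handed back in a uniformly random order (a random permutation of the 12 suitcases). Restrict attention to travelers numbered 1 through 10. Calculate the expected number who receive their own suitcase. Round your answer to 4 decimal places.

0.8333

Let Xᵢ = 1 if person i gets their own suitcase. For each i, P(Xᵢ=1) = 1/12.
By linearity of expectation, E[X₁+…+X_10] = 10·(1/12) = 5/6.
≈ 0.8333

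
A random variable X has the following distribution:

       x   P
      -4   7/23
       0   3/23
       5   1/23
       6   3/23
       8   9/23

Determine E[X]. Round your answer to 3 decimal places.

2.913

E[X] = (7/23)·(-4) + (3/23)·0 + (1/23)·5 + (3/23)·6 + (9/23)·8
     = 67/23 ≈ 2.913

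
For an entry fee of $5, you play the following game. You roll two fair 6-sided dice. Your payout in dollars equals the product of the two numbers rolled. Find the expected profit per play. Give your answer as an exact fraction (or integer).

Distribution of the product of the two numbers rolled: 1 w.p. 1/36, 2 w.p. 1/18, 3 w.p. 1/18, 4 w.p. 1/12, 5 w.p. 1/18, 6 w.p. 1/9, …
E[payout] = (1/36)·1 + (1/18)·2 + (1/18)·3 + (1/12)·4 + (1/18)·5 + (1/9)·6 + (1/18)·8 + (1/36)·9 + (1/18)·10 + (1/9)·12 + (1/18)·15 + (1/36)·16 + (1/18)·18 + (1/18)·20 + (1/18)·24 + (1/36)·25 + (1/18)·30 + (1/36)·36 = 49/4
Expected profit = 49/4 − 5 = 29/4

29/4 dollars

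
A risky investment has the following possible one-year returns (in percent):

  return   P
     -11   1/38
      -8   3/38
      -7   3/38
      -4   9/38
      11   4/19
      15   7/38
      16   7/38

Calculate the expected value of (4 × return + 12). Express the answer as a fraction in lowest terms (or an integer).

E[4x+12] = (1/38)·(-32) + (3/38)·(-20) + (3/38)·(-16) + (9/38)·(-4) + (4/19)·56 + (7/38)·72 + (7/38)·76
     = 654/19

654/19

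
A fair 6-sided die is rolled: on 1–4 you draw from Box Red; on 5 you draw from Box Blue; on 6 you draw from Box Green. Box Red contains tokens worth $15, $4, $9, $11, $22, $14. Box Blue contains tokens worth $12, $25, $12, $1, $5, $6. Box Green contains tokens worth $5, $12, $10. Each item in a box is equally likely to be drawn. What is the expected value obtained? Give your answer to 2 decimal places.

E[X | Box Red] = (15 + 4 + 9 + 11 + 22 + 14)/6 = 25/2
E[X | Box Blue] = (12 + 25 + 12 + 1 + 5 + 6)/6 = 61/6
E[X | Box Green] = (5 + 12 + 10)/3 = 9
E[X] = (2/3)·25/2 + (1/6)·61/6 + (1/6)·9 = 415/36 ≈ 11.53

$11.53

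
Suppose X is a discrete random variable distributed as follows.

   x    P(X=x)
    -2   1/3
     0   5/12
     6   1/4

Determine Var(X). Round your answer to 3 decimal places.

E[X] = (1/3)·(-2) + (5/12)·0 + (1/4)·6 = 5/6
E[X²] = (1/3)·4 + (5/12)·0 + (1/4)·36 = 31/3
Var(X) = 31/3 − (5/6)² = 347/36 ≈ 9.639

9.639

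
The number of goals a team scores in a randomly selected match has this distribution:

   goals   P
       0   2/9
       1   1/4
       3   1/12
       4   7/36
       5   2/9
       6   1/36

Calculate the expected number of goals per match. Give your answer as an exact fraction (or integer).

23/9

E[X] = (2/9)·0 + (1/4)·1 + (1/12)·3 + (7/36)·4 + (2/9)·5 + (1/36)·6
     = 23/9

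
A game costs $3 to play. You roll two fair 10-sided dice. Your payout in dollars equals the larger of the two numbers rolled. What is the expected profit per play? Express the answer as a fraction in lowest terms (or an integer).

83/20 dollars

Distribution of the larger of the two numbers rolled: 1 w.p. 1/100, 2 w.p. 3/100, 3 w.p. 1/20, 4 w.p. 7/100, 5 w.p. 9/100, 6 w.p. 11/100, …
E[payout] = (1/100)·1 + (3/100)·2 + (1/20)·3 + (7/100)·4 + (9/100)·5 + (11/100)·6 + (13/100)·7 + (3/20)·8 + (17/100)·9 + (19/100)·10 = 143/20
Expected profit = 143/20 − 3 = 83/20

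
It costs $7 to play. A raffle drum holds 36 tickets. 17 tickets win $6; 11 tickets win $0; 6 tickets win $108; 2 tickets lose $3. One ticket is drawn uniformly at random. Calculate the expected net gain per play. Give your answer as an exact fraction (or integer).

E[payout] = (17/36)·6 + (11/36)·0 + (6/36)·108 + (2/36)·(-3) = 62/3
Expected profit = 62/3 − 7 = 41/3

41/3 dollars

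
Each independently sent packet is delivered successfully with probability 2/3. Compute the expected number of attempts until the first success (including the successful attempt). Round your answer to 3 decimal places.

For a geometric distribution, E[trials] = 1/p = 1/(2/3) = 3/2.
≈ 1.500

1.500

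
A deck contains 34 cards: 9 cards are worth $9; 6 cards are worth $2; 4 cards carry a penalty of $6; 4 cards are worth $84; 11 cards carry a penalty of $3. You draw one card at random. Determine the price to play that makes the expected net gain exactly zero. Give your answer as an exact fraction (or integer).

186/17 dollars

E[payout] = (9/34)·9 + (6/34)·2 + (4/34)·(-6) + (4/34)·84 + (11/34)·(-3) = 186/17
Fair fee = E[payout] = 186/17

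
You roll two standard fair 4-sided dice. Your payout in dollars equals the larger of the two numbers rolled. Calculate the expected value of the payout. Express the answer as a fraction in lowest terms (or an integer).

25/8 dollars

Distribution of the larger of the two numbers rolled: 1 w.p. 1/16, 2 w.p. 3/16, 3 w.p. 5/16, 4 w.p. 7/16
E[payout] = (1/16)·1 + (3/16)·2 + (5/16)·3 + (7/16)·4 = 25/8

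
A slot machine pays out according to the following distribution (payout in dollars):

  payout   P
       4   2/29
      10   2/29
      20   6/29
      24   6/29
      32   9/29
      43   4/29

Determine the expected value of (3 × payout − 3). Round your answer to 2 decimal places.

E[3x-3] = (2/29)·9 + (2/29)·27 + (6/29)·57 + (6/29)·69 + (9/29)·93 + (4/29)·126
     = 2169/29 ≈ 74.79

74.79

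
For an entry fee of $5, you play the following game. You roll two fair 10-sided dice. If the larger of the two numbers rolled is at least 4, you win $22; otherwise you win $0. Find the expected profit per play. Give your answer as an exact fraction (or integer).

E[payout] = (9/100)·0 + (91/100)·22 = 1001/50
Expected profit = 1001/50 − 5 = 751/50

751/50 dollars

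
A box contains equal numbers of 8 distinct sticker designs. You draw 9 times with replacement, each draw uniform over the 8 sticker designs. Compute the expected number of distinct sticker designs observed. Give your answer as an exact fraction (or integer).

93864121/16777216

Let Xⱼ=1 if type j appears at least once. P(Xⱼ=1) = 1 − ((8−1)/8)^9 = 93864121/134217728.
E[#distinct] = 8·93864121/134217728 = 93864121/16777216.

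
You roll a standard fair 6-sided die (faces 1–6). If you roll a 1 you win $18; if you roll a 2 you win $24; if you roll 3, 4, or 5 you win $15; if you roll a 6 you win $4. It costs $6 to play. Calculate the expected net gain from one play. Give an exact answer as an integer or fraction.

55/6 dollars

E[payout] = (1/6)·4 + (1/2)·15 + (1/6)·18 + (1/6)·24 = 91/6
Expected profit = 91/6 − 6 = 55/6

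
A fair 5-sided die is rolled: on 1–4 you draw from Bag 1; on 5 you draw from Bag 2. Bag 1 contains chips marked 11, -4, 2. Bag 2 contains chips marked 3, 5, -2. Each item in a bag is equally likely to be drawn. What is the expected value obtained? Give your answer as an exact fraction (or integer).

14/5

E[X | Bag 1] = (11 − 4 + 2)/3 = 3
E[X | Bag 2] = (3 + 5 − 2)/3 = 2
E[X] = (4/5)·3 + (1/5)·2 = 14/5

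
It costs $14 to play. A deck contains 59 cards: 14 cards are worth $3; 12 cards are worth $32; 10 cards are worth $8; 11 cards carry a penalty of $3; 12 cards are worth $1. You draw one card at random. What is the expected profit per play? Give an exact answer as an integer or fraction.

E[payout] = (14/59)·3 + (12/59)·32 + (10/59)·8 + (11/59)·(-3) + (12/59)·1 = 485/59
Expected profit = 485/59 − 14 = -341/59

-341/59 dollars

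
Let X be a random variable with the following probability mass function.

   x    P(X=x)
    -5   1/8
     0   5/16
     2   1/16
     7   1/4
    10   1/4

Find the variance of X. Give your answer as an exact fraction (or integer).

E[X] = (1/8)·(-5) + (5/16)·0 + (1/16)·2 + (1/4)·7 + (1/4)·10 = 15/4
E[X²] = (1/8)·25 + (5/16)·0 + (1/16)·4 + (1/4)·49 + (1/4)·100 = 325/8
Var(X) = 325/8 − (15/4)² = 425/16

425/16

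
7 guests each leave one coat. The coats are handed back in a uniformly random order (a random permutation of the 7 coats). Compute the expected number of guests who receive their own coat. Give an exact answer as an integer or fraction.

1

Let Xᵢ = 1 if person i gets their own coat. For each i, P(Xᵢ=1) = 1/7.
By linearity of expectation, E[X₁+…+X_7] = 7·(1/7) = 1.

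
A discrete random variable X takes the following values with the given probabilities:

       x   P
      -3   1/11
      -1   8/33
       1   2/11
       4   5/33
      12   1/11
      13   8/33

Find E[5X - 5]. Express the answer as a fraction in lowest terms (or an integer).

E[5x-5] = (1/11)·(-20) + (8/33)·(-10) + (2/11)·0 + (5/33)·15 + (1/11)·55 + (8/33)·60
     = 580/33

580/33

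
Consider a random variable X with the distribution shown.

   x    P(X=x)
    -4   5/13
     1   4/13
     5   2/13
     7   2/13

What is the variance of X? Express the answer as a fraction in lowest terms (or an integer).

2952/169

E[X] = (5/13)·(-4) + (4/13)·1 + (2/13)·5 + (2/13)·7 = 8/13
E[X²] = (5/13)·16 + (4/13)·1 + (2/13)·25 + (2/13)·49 = 232/13
Var(X) = 232/13 − (8/13)² = 2952/169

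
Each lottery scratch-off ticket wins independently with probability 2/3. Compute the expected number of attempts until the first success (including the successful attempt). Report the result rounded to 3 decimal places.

1.500

For a geometric distribution, E[trials] = 1/p = 1/(2/3) = 3/2.
≈ 1.500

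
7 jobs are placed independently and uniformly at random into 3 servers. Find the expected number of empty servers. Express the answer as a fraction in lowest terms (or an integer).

128/729

Let Xⱼ=1 if server j is empty. P(Xⱼ=1) = ((3-1)/3)^7 = 128/2187.
By linearity, E[#empty] = 3·128/2187 = 128/729.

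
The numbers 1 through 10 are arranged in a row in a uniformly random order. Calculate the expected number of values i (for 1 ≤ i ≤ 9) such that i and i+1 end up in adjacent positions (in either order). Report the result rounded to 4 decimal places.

For each i ∈ {1,…,9}, let Xᵢ = 1 if i and i+1 are adjacent. P(Xᵢ=1) = 2·(10−1)!/10! = 2/10.
By linearity, E[ΣXᵢ] = (9)·(2/10) = 9/5.
≈ 1.8000

1.8000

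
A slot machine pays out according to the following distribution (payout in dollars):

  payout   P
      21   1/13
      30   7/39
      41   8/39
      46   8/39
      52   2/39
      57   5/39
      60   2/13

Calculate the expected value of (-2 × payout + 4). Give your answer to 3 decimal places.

-84.103

E[-2x+4] = (1/13)·(-38) + (7/39)·(-56) + (8/39)·(-78) + (8/39)·(-88) + (2/39)·(-100) + (5/39)·(-110) + (2/13)·(-116)
     = -3280/39 ≈ -84.103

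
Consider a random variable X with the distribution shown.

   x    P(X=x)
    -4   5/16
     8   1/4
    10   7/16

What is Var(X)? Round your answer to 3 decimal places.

38.484

E[X] = (5/16)·(-4) + (1/4)·8 + (7/16)·10 = 41/8
E[X²] = (5/16)·16 + (1/4)·64 + (7/16)·100 = 259/4
Var(X) = 259/4 − (41/8)² = 2463/64 ≈ 38.484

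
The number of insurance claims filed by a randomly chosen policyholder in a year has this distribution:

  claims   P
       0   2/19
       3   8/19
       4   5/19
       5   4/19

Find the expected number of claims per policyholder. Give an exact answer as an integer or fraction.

E[X] = (2/19)·0 + (8/19)·3 + (5/19)·4 + (4/19)·5
     = 64/19

64/19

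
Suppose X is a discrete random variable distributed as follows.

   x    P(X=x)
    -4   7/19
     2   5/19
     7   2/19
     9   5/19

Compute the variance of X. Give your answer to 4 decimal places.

28.7645

E[X] = (7/19)·(-4) + (5/19)·2 + (2/19)·7 + (5/19)·9 = 41/19
E[X²] = (7/19)·16 + (5/19)·4 + (2/19)·49 + (5/19)·81 = 635/19
Var(X) = 635/19 − (41/19)² = 10384/361 ≈ 28.7645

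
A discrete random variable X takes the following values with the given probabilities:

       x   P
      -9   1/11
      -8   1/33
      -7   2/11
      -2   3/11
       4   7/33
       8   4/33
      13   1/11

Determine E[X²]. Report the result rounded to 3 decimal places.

E[X²] = (1/11)·81 + (1/33)·64 + (2/11)·49 + (3/11)·4 + (7/33)·16 + (4/33)·64 + (1/11)·169
     = 504/11 ≈ 45.818

45.818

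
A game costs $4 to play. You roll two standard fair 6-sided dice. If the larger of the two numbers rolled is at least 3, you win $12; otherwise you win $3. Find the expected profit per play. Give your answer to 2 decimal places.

$7.00

E[payout] = (1/9)·3 + (8/9)·12 = 11
Expected profit = 11 − 4 = 7 ≈ $7.00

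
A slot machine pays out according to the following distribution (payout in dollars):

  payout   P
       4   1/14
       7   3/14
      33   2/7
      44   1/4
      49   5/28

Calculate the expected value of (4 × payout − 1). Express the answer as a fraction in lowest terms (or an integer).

860/7

E[4x-1] = (1/14)·15 + (3/14)·27 + (2/7)·131 + (1/4)·175 + (5/28)·195
     = 860/7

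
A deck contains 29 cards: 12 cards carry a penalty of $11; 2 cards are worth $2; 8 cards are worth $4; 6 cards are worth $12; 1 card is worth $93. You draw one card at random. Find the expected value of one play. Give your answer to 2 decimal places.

E[payout] = (12/29)·(-11) + (2/29)·2 + (8/29)·4 + (6/29)·12 + (1/29)·93 = 69/29
≈ $2.38

$2.38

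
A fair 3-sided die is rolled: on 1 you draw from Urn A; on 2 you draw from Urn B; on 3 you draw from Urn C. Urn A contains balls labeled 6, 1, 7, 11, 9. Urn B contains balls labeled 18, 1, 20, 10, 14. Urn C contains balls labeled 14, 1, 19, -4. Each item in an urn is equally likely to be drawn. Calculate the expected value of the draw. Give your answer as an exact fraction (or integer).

E[X | Urn A] = (6 + 1 + 7 + 11 + 9)/5 = 34/5
E[X | Urn B] = (18 + 1 + 20 + 10 + 14)/5 = 63/5
E[X | Urn C] = (14 + 1 + 19 − 4)/4 = 15/2
E[X] = (1/3)·34/5 + (1/3)·63/5 + (1/3)·15/2 = 269/30

269/30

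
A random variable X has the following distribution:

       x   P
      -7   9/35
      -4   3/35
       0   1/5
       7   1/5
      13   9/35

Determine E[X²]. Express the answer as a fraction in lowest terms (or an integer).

2353/35

E[X²] = (9/35)·49 + (3/35)·16 + (1/5)·0 + (1/5)·49 + (9/35)·169
     = 2353/35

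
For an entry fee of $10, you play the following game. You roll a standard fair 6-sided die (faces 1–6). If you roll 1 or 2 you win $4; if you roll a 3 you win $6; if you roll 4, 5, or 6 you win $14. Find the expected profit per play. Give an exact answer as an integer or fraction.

E[payout] = (1/3)·4 + (1/6)·6 + (1/2)·14 = 28/3
Expected profit = 28/3 − 10 = -2/3

-2/3 dollars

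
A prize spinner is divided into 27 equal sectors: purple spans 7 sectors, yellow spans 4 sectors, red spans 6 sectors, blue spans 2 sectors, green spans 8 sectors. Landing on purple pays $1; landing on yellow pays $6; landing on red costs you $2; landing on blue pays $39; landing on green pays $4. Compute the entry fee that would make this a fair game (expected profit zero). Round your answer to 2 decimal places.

E[payout] = (7/27)·1 + (4/27)·6 + (6/27)·(-2) + (2/27)·39 + (8/27)·4 = 43/9
Fair fee = E[payout] = 43/9 ≈ $4.78

$4.78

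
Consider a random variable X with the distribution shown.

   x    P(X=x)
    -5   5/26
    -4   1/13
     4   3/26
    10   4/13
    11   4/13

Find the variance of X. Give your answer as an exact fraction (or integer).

29689/676

E[X] = (5/26)·(-5) + (1/13)·(-4) + (3/26)·4 + (4/13)·10 + (4/13)·11 = 147/26
E[X²] = (5/26)·25 + (1/13)·16 + (3/26)·16 + (4/13)·100 + (4/13)·121 = 1973/26
Var(X) = 1973/26 − (147/26)² = 29689/676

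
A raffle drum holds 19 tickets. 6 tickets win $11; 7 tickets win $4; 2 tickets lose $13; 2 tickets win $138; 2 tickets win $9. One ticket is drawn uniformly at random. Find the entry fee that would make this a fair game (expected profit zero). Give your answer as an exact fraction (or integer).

E[payout] = (6/19)·11 + (7/19)·4 + (2/19)·(-13) + (2/19)·138 + (2/19)·9 = 362/19
Fair fee = E[payout] = 362/19

362/19 dollars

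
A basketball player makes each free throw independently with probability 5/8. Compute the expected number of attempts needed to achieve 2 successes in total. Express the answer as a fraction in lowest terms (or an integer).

By linearity (sum of 2 independent geometric waits), E[trials] = 2/p = 2/(5/8) = 16/5.

16/5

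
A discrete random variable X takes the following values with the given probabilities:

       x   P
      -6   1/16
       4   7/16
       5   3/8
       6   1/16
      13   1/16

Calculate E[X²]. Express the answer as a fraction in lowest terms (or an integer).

503/16

E[X²] = (1/16)·36 + (7/16)·16 + (3/8)·25 + (1/16)·36 + (1/16)·169
     = 503/16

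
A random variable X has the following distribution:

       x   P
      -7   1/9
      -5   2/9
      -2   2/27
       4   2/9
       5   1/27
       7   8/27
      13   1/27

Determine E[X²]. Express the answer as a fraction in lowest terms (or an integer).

329/9

E[X²] = (1/9)·49 + (2/9)·25 + (2/27)·4 + (2/9)·16 + (1/27)·25 + (8/27)·49 + (1/27)·169
     = 329/9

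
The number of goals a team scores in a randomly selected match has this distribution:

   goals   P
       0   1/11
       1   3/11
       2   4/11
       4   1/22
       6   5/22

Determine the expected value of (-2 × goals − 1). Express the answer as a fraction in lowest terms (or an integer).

-67/11

E[-2x-1] = (1/11)·(-1) + (3/11)·(-3) + (4/11)·(-5) + (1/22)·(-9) + (5/22)·(-13)
     = -67/11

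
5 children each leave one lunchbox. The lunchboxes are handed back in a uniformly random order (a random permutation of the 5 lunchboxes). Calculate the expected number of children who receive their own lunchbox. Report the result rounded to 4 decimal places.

1.0000

Let Xᵢ = 1 if person i gets their own lunchbox. For each i, P(Xᵢ=1) = 1/5.
By linearity of expectation, E[X₁+…+X_5] = 5·(1/5) = 1.
≈ 1.0000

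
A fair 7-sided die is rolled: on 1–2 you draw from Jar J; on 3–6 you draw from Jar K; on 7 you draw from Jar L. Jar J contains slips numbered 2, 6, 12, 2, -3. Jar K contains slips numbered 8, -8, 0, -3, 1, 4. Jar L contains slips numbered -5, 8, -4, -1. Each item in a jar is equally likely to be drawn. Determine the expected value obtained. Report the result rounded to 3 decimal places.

1.205

E[X | Jar J] = (2 + 6 + 12 + 2 − 3)/5 = 19/5
E[X | Jar K] = (8 − 8 + 0 − 3 + 1 + 4)/6 = 1/3
E[X | Jar L] = (-5 + 8 − 4 − 1)/4 = -1/2
E[X] = (2/7)·19/5 + (4/7)·1/3 + (1/7)·(-1/2) = 253/210 ≈ 1.205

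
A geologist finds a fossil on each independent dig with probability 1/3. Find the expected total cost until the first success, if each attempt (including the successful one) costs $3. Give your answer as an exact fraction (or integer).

$9

E[#attempts] = 1/p = 3; E[cost] = 3·3 = 9.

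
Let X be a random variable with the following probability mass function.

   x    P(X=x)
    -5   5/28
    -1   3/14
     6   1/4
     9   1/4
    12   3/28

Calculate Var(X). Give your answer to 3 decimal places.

33.923

E[X] = (5/28)·(-5) + (3/14)·(-1) + (1/4)·6 + (1/4)·9 + (3/28)·12 = 55/14
E[X²] = (5/28)·25 + (3/14)·1 + (1/4)·36 + (1/4)·81 + (3/28)·144 = 691/14
Var(X) = 691/14 − (55/14)² = 6649/196 ≈ 33.923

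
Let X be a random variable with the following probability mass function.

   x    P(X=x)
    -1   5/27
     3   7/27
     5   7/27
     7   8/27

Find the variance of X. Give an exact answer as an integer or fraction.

5696/729

E[X] = (5/27)·(-1) + (7/27)·3 + (7/27)·5 + (8/27)·7 = 107/27
E[X²] = (5/27)·1 + (7/27)·9 + (7/27)·25 + (8/27)·49 = 635/27
Var(X) = 635/27 − (107/27)² = 5696/729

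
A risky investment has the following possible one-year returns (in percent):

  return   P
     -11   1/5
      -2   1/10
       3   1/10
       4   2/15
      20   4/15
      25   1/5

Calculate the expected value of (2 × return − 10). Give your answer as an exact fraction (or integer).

E[2x-10] = (1/5)·(-32) + (1/10)·(-14) + (1/10)·(-4) + (2/15)·(-2) + (4/15)·30 + (1/5)·40
     = 113/15

113/15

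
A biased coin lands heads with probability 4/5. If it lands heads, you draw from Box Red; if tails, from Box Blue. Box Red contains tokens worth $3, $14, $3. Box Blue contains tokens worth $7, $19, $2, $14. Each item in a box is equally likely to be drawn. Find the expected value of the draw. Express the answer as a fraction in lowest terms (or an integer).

E[X | Box Red] = (3 + 14 + 3)/3 = 20/3
E[X | Box Blue] = (7 + 19 + 2 + 14)/4 = 21/2
E[X] = (4/5)·20/3 + (1/5)·21/2 = 223/30

223/30 dollars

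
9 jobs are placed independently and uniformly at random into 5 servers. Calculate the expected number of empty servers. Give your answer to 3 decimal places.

0.671

Let Xⱼ=1 if server j is empty. P(Xⱼ=1) = ((5-1)/5)^9 = 262144/1953125.
By linearity, E[#empty] = 5·262144/1953125 = 262144/390625.
≈ 0.671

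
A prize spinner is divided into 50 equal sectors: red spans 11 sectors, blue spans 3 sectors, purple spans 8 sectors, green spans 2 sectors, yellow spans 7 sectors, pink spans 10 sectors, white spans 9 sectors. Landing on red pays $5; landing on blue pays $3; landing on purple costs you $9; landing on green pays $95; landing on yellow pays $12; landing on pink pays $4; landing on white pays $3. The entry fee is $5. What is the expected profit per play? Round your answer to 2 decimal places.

E[payout] = (11/50)·5 + (3/50)·3 + (8/50)·(-9) + (2/50)·95 + (7/50)·12 + (10/50)·4 + (9/50)·3 = 333/50
Expected profit = 333/50 − 5 = 83/50 ≈ $1.66

$1.66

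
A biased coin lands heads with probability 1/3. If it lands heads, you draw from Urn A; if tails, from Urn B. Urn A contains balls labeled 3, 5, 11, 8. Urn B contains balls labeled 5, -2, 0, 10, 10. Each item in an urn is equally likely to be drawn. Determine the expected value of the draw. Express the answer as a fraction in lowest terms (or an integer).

E[X | Urn A] = (3 + 5 + 11 + 8)/4 = 27/4
E[X | Urn B] = (5 − 2 + 0 + 10 + 10)/5 = 23/5
E[X] = (1/3)·27/4 + (2/3)·23/5 = 319/60

319/60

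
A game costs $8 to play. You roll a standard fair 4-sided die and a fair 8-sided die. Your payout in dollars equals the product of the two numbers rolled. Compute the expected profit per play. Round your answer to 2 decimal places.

$3.25

Distribution of the product of the two numbers rolled: 1 w.p. 1/32, 2 w.p. 1/16, 3 w.p. 1/16, 4 w.p. 3/32, 5 w.p. 1/32, 6 w.p. 3/32, …
E[payout] = (1/32)·1 + (1/16)·2 + (1/16)·3 + (3/32)·4 + (1/32)·5 + (3/32)·6 + (1/32)·7 + (3/32)·8 + (1/32)·9 + (1/32)·10 + (3/32)·12 + (1/32)·14 + (1/32)·15 + (1/16)·16 + (1/32)·18 + (1/32)·20 + (1/32)·21 + (1/16)·24 + (1/32)·28 + (1/32)·32 = 45/4
Expected profit = 45/4 − 8 = 13/4 ≈ $3.25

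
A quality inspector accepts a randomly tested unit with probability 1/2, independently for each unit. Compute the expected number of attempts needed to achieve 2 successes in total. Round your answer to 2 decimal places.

By linearity (sum of 2 independent geometric waits), E[trials] = 2/p = 2/(1/2) = 4.
≈ 4.00

4.00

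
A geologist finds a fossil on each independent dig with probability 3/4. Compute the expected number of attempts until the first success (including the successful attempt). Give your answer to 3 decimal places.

For a geometric distribution, E[trials] = 1/p = 1/(3/4) = 4/3.
≈ 1.333

1.333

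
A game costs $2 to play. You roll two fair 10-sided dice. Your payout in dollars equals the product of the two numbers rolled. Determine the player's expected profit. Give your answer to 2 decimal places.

Distribution of the product of the two numbers rolled: 1 w.p. 1/100, 2 w.p. 1/50, 3 w.p. 1/50, 4 w.p. 3/100, 5 w.p. 1/50, 6 w.p. 1/25, …
E[payout] = (1/100)·1 + (1/50)·2 + (1/50)·3 + (3/100)·4 + (1/50)·5 + (1/25)·6 + (1/50)·7 + (1/25)·8 + (3/100)·9 + (1/25)·10 + (1/25)·12 + (1/50)·14 + (1/50)·15 + (3/100)·16 + (1/25)·18 + (1/25)·20 + (1/50)·21 + (1/25)·24 + (1/100)·25 + (1/50)·27 + (1/50)·28 + (1/25)·30 + (1/50)·32 + (1/50)·35 + (3/100)·36 + (1/25)·40 + (1/50)·42 + (1/50)·45 + (1/50)·48 + (1/100)·49 + (1/50)·50 + (1/50)·54 + (1/50)·56 + (1/50)·60 + (1/50)·63 + (1/100)·64 + (1/50)·70 + (1/50)·72 + (1/50)·80 + (1/100)·81 + (1/50)·90 + (1/100)·100 = 121/4
Expected profit = 121/4 − 2 = 113/4 ≈ $28.25

$28.25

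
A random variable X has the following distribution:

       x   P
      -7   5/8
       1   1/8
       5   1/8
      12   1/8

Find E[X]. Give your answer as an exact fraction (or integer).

-17/8

E[X] = (5/8)·(-7) + (1/8)·1 + (1/8)·5 + (1/8)·12
     = -17/8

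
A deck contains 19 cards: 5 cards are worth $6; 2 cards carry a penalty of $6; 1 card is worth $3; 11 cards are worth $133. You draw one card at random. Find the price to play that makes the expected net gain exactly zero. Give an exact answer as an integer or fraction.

E[payout] = (5/19)·6 + (2/19)·(-6) + (1/19)·3 + (11/19)·133 = 1484/19
Fair fee = E[payout] = 1484/19

1484/19 dollars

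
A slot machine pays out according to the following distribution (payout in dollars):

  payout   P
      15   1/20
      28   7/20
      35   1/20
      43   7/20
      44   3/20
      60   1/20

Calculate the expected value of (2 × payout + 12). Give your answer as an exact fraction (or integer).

E[2x+12] = (1/20)·42 + (7/20)·68 + (1/20)·82 + (7/20)·98 + (3/20)·100 + (1/20)·132
     = 859/10

859/10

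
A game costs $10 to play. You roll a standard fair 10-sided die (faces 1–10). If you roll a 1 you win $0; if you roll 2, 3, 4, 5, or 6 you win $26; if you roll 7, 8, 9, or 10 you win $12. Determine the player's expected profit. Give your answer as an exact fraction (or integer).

39/5 dollars

E[payout] = (1/10)·0 + (2/5)·12 + (1/2)·26 = 89/5
Expected profit = 89/5 − 10 = 39/5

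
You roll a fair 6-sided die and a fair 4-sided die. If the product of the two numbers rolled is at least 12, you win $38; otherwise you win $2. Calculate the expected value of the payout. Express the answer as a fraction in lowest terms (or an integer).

$14

E[payout] = (2/3)·2 + (1/3)·38 = 14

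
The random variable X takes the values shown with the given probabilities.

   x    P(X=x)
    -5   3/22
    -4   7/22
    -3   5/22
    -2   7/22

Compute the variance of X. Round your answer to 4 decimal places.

E[X] = (3/22)·(-5) + (7/22)·(-4) + (5/22)·(-3) + (7/22)·(-2) = -36/11
E[X²] = (3/22)·25 + (7/22)·16 + (5/22)·9 + (7/22)·4 = 130/11
Var(X) = 130/11 − (-36/11)² = 134/121 ≈ 1.1074

1.1074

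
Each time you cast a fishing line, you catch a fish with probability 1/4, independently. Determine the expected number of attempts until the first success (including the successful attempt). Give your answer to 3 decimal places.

For a geometric distribution, E[trials] = 1/p = 1/(1/4) = 4.
≈ 4.000

4.000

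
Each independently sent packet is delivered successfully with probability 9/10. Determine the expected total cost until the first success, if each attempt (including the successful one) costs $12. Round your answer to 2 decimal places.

$13.33

E[#attempts] = 1/p = 10/9; E[cost] = 12·10/9 = 40/3.
≈ 13.33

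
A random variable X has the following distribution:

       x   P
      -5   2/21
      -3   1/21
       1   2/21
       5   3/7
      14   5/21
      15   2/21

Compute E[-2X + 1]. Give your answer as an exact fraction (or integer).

E[-2x+1] = (2/21)·11 + (1/21)·7 + (2/21)·(-1) + (3/7)·(-9) + (5/21)·(-27) + (2/21)·(-29)
     = -247/21

-247/21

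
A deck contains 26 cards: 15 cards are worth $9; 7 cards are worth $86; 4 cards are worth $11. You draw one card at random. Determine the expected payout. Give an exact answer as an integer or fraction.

E[payout] = (15/26)·9 + (7/26)·86 + (4/26)·11 = 781/26

781/26 dollars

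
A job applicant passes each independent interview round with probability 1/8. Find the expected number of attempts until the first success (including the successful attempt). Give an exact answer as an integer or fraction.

8

For a geometric distribution, E[trials] = 1/p = 1/(1/8) = 8.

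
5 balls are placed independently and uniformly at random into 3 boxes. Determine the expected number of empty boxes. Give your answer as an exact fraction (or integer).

Let Xⱼ=1 if box j is empty. P(Xⱼ=1) = ((3-1)/3)^5 = 32/243.
By linearity, E[#empty] = 3·32/243 = 32/81.

32/81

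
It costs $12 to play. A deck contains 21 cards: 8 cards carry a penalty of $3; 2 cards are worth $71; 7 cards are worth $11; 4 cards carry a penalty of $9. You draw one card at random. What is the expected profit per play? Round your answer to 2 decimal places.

-$4.43

E[payout] = (8/21)·(-3) + (2/21)·71 + (7/21)·11 + (4/21)·(-9) = 53/7
Expected profit = 53/7 − 12 = -31/7 ≈ -$4.43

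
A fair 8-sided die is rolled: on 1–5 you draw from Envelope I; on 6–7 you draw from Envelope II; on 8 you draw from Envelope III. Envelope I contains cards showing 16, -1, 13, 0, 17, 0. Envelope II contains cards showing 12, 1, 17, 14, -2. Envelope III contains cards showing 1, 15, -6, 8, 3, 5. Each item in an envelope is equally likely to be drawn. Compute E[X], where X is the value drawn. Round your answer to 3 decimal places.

E[X | Envelope I] = (16 − 1 + 13 + 0 + 17 + 0)/6 = 15/2
E[X | Envelope II] = (12 + 1 + 17 + 14 − 2)/5 = 42/5
E[X | Envelope III] = (1 + 15 − 6 + 8 + 3 + 5)/6 = 13/3
E[X] = (5/8)·15/2 + (1/4)·42/5 + (1/8)·13/3 = 1759/240 ≈ 7.329

7.329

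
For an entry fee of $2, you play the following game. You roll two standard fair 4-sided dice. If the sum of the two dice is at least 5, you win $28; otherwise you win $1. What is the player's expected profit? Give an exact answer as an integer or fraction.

127/8 dollars

E[payout] = (3/8)·1 + (5/8)·28 = 143/8
Expected profit = 143/8 − 2 = 127/8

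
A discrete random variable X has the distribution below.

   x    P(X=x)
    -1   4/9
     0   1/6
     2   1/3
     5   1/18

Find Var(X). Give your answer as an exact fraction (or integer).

35/12

E[X] = (4/9)·(-1) + (1/6)·0 + (1/3)·2 + (1/18)·5 = 1/2
E[X²] = (4/9)·1 + (1/6)·0 + (1/3)·4 + (1/18)·25 = 19/6
Var(X) = 19/6 − (1/2)² = 35/12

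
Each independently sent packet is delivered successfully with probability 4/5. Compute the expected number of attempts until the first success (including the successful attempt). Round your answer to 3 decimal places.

1.250

For a geometric distribution, E[trials] = 1/p = 1/(4/5) = 5/4.
≈ 1.250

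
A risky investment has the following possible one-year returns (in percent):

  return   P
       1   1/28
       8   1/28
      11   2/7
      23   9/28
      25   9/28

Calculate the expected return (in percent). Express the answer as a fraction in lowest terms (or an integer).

E[X] = (1/28)·1 + (1/28)·8 + (2/7)·11 + (9/28)·23 + (9/28)·25
     = 529/28

529/28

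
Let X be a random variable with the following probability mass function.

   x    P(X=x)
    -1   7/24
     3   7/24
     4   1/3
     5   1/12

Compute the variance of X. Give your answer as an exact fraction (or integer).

44/9

E[X] = (7/24)·(-1) + (7/24)·3 + (1/3)·4 + (1/12)·5 = 7/3
E[X²] = (7/24)·1 + (7/24)·9 + (1/3)·16 + (1/12)·25 = 31/3
Var(X) = 31/3 − (7/3)² = 44/9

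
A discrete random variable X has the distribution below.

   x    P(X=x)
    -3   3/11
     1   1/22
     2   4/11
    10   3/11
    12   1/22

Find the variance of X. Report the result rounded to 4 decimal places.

27.3574

E[X] = (3/11)·(-3) + (1/22)·1 + (4/11)·2 + (3/11)·10 + (1/22)·12 = 71/22
E[X²] = (3/11)·9 + (1/22)·1 + (4/11)·4 + (3/11)·100 + (1/22)·144 = 831/22
Var(X) = 831/22 − (71/22)² = 13241/484 ≈ 27.3574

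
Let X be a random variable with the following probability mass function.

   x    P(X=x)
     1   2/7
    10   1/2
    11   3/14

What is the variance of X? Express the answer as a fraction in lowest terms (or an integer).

E[X] = (2/7)·1 + (1/2)·10 + (3/14)·11 = 107/14
E[X²] = (2/7)·1 + (1/2)·100 + (3/14)·121 = 1067/14
Var(X) = 1067/14 − (107/14)² = 3489/196

3489/196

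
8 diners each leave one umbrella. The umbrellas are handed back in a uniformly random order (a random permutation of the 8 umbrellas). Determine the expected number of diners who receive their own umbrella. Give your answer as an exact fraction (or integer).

1

Let Xᵢ = 1 if person i gets their own umbrella. For each i, P(Xᵢ=1) = 1/8.
By linearity of expectation, E[X₁+…+X_8] = 8·(1/8) = 1.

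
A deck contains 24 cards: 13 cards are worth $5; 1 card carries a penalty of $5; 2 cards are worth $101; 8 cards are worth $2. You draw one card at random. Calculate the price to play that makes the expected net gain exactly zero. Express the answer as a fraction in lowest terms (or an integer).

139/12 dollars

E[payout] = (13/24)·5 + (1/24)·(-5) + (2/24)·101 + (8/24)·2 = 139/12
Fair fee = E[payout] = 139/12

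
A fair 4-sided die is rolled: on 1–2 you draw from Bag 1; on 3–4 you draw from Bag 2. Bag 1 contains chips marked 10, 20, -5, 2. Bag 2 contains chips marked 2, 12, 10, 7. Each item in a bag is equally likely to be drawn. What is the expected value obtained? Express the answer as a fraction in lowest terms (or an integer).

E[X | Bag 1] = (10 + 20 − 5 + 2)/4 = 27/4
E[X | Bag 2] = (2 + 12 + 10 + 7)/4 = 31/4
E[X] = (1/2)·27/4 + (1/2)·31/4 = 29/4

29/4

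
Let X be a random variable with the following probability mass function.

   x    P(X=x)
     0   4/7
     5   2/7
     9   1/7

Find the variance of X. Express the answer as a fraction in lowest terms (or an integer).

556/49

E[X] = (4/7)·0 + (2/7)·5 + (1/7)·9 = 19/7
E[X²] = (4/7)·0 + (2/7)·25 + (1/7)·81 = 131/7
Var(X) = 131/7 − (19/7)² = 556/49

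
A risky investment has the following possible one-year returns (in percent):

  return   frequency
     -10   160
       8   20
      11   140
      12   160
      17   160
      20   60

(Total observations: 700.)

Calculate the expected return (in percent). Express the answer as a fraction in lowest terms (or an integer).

297/35

Total = 700, so P(return=-10) = 160/700, etc.
E[X] = (8/35)·(-10) + (1/35)·8 + (1/5)·11 + (8/35)·12 + (8/35)·17 + (3/35)·20
     = 297/35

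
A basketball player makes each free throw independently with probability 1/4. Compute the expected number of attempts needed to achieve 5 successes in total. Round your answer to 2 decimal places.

20.00

By linearity (sum of 5 independent geometric waits), E[trials] = 5/p = 5/(1/4) = 20.
≈ 20.00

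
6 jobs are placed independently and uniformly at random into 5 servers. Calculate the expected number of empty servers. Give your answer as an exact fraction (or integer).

Let Xⱼ=1 if server j is empty. P(Xⱼ=1) = ((5-1)/5)^6 = 4096/15625.
By linearity, E[#empty] = 5·4096/15625 = 4096/3125.

4096/3125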